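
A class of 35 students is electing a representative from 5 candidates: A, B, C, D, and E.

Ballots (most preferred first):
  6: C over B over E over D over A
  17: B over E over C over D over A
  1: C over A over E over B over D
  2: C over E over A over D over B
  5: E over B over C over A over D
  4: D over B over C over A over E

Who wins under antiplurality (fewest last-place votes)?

C

Last-place votes: A 23, B 2, C 0, D 6, E 4.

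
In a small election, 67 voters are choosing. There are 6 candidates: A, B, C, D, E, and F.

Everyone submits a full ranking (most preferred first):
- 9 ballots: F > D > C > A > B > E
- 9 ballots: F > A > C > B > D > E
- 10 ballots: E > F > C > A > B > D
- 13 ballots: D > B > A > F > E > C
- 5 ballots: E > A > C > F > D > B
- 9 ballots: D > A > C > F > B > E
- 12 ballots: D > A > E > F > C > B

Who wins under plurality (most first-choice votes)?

D

First-place votes: A 0, B 0, C 0, D 34, E 15, F 18.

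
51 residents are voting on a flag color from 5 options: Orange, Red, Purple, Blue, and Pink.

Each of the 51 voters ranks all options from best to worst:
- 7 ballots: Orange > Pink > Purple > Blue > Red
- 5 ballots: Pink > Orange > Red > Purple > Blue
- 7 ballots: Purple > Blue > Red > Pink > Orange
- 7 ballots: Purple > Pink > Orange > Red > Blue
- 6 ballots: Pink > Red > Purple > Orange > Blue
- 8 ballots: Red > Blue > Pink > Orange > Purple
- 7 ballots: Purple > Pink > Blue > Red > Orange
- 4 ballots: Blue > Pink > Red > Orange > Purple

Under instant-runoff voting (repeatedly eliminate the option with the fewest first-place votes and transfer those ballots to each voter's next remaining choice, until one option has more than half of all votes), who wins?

Round 1: Orange 7, Red 8, Purple 21, Blue 4, Pink 11. Blue eliminated.
Round 2: Orange 7, Red 8, Purple 21, Pink 15. Orange eliminated.
Round 3: Red 8, Purple 21, Pink 22. Red eliminated.
Round 4: Purple 21, Pink 30. Pink has a majority (≥26).

Pink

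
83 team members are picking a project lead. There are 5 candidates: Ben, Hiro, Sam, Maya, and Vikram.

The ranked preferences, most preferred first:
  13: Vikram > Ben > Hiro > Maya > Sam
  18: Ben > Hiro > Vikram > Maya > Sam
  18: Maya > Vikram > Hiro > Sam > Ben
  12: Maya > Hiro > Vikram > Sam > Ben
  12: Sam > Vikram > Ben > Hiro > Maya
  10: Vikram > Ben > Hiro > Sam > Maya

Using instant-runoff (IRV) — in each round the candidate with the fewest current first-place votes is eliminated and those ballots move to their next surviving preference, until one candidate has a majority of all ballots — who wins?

Round 1: Ben 18, Hiro 0, Sam 12, Maya 30, Vikram 23. Hiro eliminated.
Round 2: Ben 18, Sam 12, Maya 30, Vikram 23. Sam eliminated.
Round 3: Ben 18, Maya 30, Vikram 35. Ben eliminated.
Round 4: Maya 30, Vikram 53. Vikram has a majority (≥42).

Vikram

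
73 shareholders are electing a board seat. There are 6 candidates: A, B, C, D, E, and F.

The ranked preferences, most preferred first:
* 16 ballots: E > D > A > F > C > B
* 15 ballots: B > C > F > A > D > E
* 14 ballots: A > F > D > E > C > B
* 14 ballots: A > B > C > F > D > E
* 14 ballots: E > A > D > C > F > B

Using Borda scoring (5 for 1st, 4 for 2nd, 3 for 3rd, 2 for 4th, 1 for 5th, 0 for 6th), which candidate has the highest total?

A: 16×3 + 15×2 + 14×5 + 14×5 + 14×4 = 274
B: 16×0 + 15×5 + 14×0 + 14×4 + 14×0 = 131
C: 16×1 + 15×4 + 14×1 + 14×3 + 14×2 = 160
D: 16×4 + 15×1 + 14×3 + 14×1 + 14×3 = 177
E: 16×5 + 15×0 + 14×2 + 14×0 + 14×5 = 178
F: 16×2 + 15×3 + 14×4 + 14×2 + 14×1 = 175

A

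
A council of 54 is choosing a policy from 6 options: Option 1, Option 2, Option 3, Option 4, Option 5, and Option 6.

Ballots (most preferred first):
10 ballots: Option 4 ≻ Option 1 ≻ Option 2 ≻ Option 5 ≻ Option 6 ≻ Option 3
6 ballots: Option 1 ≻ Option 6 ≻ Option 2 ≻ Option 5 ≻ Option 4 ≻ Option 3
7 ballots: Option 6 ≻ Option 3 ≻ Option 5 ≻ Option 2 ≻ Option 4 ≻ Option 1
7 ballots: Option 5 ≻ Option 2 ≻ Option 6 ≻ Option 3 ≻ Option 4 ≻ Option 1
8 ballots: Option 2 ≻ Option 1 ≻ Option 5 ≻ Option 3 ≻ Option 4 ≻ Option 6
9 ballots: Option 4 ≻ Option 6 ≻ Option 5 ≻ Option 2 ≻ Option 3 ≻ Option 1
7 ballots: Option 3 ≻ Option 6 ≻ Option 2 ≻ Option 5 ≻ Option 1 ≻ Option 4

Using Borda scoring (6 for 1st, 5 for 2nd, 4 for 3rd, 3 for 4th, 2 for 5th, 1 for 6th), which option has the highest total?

Option 2

Option 1: 10×5 + 6×6 + 7×1 + 7×1 + 8×5 + 9×1 + 7×2 = 163
Option 2: 10×4 + 6×4 + 7×3 + 7×5 + 8×6 + 9×3 + 7×4 = 223
Option 3: 10×1 + 6×1 + 7×5 + 7×3 + 8×3 + 9×2 + 7×6 = 156
Option 4: 10×6 + 6×2 + 7×2 + 7×2 + 8×2 + 9×6 + 7×1 = 177
Option 5: 10×3 + 6×3 + 7×4 + 7×6 + 8×4 + 9×4 + 7×3 = 207
Option 6: 10×2 + 6×5 + 7×6 + 7×4 + 8×1 + 9×5 + 7×5 = 208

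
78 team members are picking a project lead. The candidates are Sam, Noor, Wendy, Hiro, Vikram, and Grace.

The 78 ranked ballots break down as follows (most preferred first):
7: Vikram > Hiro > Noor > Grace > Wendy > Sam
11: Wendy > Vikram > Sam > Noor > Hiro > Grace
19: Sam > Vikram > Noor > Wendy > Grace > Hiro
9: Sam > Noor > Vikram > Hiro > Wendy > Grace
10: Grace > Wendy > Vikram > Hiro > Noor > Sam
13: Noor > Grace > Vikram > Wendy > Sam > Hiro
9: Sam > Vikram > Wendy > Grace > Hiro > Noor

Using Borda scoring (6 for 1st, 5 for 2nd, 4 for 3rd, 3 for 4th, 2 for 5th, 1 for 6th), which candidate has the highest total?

Vikram

Sam: 7×1 + 11×4 + 19×6 + 9×6 + 10×1 + 13×2 + 9×6 = 309
Noor: 7×4 + 11×3 + 19×4 + 9×5 + 10×2 + 13×6 + 9×1 = 289
Wendy: 7×2 + 11×6 + 19×3 + 9×2 + 10×5 + 13×3 + 9×4 = 280
Hiro: 7×5 + 11×2 + 19×1 + 9×3 + 10×3 + 13×1 + 9×2 = 164
Vikram: 7×6 + 11×5 + 19×5 + 9×4 + 10×4 + 13×4 + 9×5 = 365
Grace: 7×3 + 11×1 + 19×2 + 9×1 + 10×6 + 13×5 + 9×3 = 231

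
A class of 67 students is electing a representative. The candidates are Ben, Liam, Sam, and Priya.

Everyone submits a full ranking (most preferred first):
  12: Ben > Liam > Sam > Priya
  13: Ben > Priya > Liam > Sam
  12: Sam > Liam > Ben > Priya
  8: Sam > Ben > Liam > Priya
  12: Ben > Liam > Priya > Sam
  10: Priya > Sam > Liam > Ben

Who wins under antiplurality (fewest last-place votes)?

Liam

Last-place votes: Ben 10, Liam 0, Sam 25, Priya 32.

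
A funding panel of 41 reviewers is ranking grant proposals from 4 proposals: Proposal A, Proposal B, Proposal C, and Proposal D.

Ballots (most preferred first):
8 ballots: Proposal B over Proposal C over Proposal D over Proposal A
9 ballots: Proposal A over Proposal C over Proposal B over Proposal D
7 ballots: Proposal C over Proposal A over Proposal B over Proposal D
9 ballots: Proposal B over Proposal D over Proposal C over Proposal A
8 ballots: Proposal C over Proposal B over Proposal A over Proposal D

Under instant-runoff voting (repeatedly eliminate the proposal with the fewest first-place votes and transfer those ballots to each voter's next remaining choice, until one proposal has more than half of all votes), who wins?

Proposal C

Round 1: Proposal A 9, Proposal B 17, Proposal C 15, Proposal D 0. Proposal D eliminated.
Round 2: Proposal A 9, Proposal B 17, Proposal C 15. Proposal A eliminated.
Round 3: Proposal B 17, Proposal C 24. Proposal C has a majority (≥21).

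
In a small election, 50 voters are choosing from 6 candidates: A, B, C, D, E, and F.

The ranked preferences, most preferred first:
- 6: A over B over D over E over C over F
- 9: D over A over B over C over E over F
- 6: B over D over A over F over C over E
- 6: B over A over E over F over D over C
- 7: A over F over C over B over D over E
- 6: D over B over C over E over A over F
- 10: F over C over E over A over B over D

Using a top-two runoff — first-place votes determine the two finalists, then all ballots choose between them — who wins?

Round 1 first-place votes: A 13, B 12, C 0, D 15, E 0, F 10. D and A advance.
Runoff: D is ranked above A on 21 ballots, A above D on 29.

A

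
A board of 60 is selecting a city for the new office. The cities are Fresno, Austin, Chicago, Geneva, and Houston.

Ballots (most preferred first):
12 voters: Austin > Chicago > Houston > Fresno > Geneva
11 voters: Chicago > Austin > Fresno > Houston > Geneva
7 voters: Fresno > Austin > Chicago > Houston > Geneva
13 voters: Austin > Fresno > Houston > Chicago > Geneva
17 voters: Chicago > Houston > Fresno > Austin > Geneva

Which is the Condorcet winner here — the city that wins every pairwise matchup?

Austin

Austin vs Fresno: 36–24
Austin vs Chicago: 32–28
Austin vs Geneva: 60–0
Austin vs Houston: 43–17
Austin beats every other city.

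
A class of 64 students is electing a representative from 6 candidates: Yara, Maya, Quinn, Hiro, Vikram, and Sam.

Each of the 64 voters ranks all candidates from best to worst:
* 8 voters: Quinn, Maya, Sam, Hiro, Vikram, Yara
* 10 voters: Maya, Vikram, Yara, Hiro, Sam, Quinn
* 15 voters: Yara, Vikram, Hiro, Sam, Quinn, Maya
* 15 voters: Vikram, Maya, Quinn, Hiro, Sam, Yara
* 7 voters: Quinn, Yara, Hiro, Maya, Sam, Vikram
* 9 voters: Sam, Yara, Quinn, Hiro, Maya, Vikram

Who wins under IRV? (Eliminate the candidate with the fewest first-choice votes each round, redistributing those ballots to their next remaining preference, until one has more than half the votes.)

Round 1: Yara 15, Maya 10, Quinn 15, Hiro 0, Vikram 15, Sam 9. Hiro eliminated.
Round 2: Yara 15, Maya 10, Quinn 15, Vikram 15, Sam 9. Sam eliminated.
Round 3: Yara 24, Maya 10, Quinn 15, Vikram 15. Maya eliminated.
Round 4: Yara 24, Quinn 15, Vikram 25. Quinn eliminated.
Round 5: Yara 31, Vikram 33. Vikram has a majority (≥33).

Vikram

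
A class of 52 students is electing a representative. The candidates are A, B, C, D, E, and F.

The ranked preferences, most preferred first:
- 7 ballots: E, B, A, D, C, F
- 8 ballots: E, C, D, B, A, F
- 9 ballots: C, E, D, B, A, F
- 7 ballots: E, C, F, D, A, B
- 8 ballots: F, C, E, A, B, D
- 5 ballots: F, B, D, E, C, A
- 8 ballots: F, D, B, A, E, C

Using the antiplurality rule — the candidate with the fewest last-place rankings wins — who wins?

E

Last-place votes: A 5, B 7, C 8, D 8, E 0, F 24.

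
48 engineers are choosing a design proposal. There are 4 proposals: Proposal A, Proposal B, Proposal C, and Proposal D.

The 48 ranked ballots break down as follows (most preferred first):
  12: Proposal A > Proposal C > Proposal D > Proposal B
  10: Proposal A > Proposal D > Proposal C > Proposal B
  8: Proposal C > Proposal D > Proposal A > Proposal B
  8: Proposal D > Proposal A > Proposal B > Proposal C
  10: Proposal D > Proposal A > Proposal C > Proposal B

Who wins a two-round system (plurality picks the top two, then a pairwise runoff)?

Round 1 first-place votes: Proposal A 22, Proposal B 0, Proposal C 8, Proposal D 18. Proposal A and Proposal D advance.
Runoff: Proposal A is ranked above Proposal D on 22 ballots, Proposal D above Proposal A on 26.

Proposal D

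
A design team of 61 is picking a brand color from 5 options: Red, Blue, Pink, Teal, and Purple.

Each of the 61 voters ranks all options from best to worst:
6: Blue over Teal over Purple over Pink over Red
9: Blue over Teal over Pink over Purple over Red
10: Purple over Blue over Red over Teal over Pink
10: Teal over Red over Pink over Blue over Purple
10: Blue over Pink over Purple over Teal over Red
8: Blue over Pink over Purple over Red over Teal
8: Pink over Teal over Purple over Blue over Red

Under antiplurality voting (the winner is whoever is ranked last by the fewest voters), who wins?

Last-place votes: Red 33, Blue 0, Pink 10, Teal 8, Purple 10.

Blue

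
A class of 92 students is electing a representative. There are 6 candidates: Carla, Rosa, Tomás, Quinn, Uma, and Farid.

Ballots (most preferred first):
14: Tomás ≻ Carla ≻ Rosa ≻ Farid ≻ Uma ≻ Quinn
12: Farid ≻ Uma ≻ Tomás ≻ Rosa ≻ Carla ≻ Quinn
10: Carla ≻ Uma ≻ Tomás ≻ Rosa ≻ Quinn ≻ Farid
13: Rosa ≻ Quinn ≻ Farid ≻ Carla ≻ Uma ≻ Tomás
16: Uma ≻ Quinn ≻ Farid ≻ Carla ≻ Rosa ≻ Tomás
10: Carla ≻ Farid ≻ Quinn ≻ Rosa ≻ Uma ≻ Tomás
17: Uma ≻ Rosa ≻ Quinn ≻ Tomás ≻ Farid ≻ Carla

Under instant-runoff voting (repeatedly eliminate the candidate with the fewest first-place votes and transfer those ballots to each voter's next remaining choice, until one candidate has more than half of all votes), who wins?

Carla

Round 1: Carla 20, Rosa 13, Tomás 14, Quinn 0, Uma 33, Farid 12. Quinn eliminated.
Round 2: Carla 20, Rosa 13, Tomás 14, Uma 33, Farid 12. Farid eliminated.
Round 3: Carla 20, Rosa 13, Tomás 14, Uma 45. Rosa eliminated.
Round 4: Carla 33, Tomás 14, Uma 45. Tomás eliminated.
Round 5: Carla 47, Uma 45. Carla has a majority (≥47).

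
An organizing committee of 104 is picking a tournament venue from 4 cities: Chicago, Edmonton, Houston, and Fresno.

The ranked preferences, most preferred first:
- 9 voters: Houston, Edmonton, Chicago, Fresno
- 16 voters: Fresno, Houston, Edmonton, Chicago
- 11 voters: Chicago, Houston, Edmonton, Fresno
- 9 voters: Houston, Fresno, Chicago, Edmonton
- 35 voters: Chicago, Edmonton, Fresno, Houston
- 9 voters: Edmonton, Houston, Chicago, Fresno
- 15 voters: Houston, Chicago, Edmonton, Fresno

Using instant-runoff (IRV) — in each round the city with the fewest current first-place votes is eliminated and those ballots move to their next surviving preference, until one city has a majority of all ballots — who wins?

Round 1: Chicago 46, Edmonton 9, Houston 33, Fresno 16. Edmonton eliminated.
Round 2: Chicago 46, Houston 42, Fresno 16. Fresno eliminated.
Round 3: Chicago 46, Houston 58. Houston has a majority (≥53).

Houston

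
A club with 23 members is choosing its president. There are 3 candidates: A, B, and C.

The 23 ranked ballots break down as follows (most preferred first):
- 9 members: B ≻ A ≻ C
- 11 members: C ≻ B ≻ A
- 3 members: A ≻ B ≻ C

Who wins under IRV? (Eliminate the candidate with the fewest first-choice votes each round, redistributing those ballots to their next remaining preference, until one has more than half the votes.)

Round 1: A 3, B 9, C 11. A eliminated.
Round 2: B 12, C 11. B has a majority (≥12).

B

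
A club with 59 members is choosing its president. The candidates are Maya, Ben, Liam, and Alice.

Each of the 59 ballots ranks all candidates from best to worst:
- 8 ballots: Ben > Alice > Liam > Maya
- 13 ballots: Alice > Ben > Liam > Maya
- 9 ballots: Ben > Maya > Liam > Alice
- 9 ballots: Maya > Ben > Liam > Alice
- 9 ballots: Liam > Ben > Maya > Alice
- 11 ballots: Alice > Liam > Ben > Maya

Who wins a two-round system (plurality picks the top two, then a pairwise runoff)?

Ben

Round 1 first-place votes: Maya 9, Ben 17, Liam 9, Alice 24. Alice and Ben advance.
Runoff: Alice is ranked above Ben on 24 ballots, Ben above Alice on 35.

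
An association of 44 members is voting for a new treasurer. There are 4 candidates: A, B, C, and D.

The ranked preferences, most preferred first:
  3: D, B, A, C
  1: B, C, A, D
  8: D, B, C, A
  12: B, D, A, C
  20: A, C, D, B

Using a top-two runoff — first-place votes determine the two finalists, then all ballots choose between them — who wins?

B

Round 1 first-place votes: A 20, B 13, C 0, D 11. A and B advance.
Runoff: A is ranked above B on 20 ballots, B above A on 24.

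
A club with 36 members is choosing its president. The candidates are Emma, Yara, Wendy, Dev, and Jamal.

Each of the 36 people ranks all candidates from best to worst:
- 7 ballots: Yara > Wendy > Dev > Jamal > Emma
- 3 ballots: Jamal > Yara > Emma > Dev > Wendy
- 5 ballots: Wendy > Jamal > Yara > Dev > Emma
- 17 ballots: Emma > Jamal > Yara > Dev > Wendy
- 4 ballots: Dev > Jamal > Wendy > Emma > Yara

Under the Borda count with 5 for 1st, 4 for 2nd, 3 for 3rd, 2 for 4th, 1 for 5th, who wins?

Emma: 7×1 + 3×3 + 5×1 + 17×5 + 4×2 = 114
Yara: 7×5 + 3×4 + 5×3 + 17×3 + 4×1 = 117
Wendy: 7×4 + 3×1 + 5×5 + 17×1 + 4×3 = 85
Dev: 7×3 + 3×2 + 5×2 + 17×2 + 4×5 = 91
Jamal: 7×2 + 3×5 + 5×4 + 17×4 + 4×4 = 133

Jamal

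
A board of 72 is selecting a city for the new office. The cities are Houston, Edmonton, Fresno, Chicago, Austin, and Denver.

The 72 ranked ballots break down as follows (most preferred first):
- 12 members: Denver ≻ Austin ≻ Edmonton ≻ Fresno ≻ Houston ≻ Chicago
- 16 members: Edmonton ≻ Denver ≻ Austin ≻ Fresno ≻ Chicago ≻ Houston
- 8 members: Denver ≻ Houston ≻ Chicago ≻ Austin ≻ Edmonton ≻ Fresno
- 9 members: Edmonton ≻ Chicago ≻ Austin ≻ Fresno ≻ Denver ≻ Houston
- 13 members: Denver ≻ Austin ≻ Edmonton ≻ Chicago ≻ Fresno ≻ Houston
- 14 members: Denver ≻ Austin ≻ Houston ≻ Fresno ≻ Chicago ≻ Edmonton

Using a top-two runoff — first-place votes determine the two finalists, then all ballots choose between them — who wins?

Denver

Round 1 first-place votes: Houston 0, Edmonton 25, Fresno 0, Chicago 0, Austin 0, Denver 47. Denver and Edmonton advance.
Runoff: Denver is ranked above Edmonton on 47 ballots, Edmonton above Denver on 25.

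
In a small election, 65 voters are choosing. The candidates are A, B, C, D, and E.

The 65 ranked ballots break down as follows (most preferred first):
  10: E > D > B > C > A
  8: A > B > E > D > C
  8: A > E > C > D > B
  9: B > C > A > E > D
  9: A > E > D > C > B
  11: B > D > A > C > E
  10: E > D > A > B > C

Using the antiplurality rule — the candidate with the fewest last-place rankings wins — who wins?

D

Last-place votes: A 10, B 17, C 18, D 9, E 11.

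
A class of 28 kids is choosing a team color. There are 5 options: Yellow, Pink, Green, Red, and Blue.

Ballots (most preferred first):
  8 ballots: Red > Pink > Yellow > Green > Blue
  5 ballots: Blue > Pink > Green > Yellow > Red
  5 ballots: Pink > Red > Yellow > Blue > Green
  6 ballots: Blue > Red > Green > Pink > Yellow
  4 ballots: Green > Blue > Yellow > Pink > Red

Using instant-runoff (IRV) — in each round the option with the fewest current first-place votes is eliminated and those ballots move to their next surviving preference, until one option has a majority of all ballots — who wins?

Blue

Round 1: Yellow 0, Pink 5, Green 4, Red 8, Blue 11. Yellow eliminated.
Round 2: Pink 5, Green 4, Red 8, Blue 11. Green eliminated.
Round 3: Pink 5, Red 8, Blue 15. Blue has a majority (≥15).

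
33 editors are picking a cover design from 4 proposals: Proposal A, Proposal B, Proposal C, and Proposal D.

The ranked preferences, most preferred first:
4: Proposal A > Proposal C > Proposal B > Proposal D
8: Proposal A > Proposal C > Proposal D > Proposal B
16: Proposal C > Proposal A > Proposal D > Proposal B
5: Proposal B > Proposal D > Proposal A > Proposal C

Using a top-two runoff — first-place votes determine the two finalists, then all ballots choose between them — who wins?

Round 1 first-place votes: Proposal A 12, Proposal B 5, Proposal C 16, Proposal D 0. Proposal C and Proposal A advance.
Runoff: Proposal C is ranked above Proposal A on 16 ballots, Proposal A above Proposal C on 17.

Proposal A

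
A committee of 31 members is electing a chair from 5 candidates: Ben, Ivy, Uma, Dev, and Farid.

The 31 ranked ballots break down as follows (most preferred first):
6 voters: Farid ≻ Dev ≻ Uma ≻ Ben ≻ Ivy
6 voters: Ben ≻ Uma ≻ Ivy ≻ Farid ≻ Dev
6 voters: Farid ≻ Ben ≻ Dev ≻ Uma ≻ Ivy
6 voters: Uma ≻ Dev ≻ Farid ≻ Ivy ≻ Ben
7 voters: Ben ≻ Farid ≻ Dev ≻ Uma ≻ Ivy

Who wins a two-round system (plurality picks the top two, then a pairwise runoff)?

Farid

Round 1 first-place votes: Ben 13, Ivy 0, Uma 6, Dev 0, Farid 12. Ben and Farid advance.
Runoff: Ben is ranked above Farid on 13 ballots, Farid above Ben on 18.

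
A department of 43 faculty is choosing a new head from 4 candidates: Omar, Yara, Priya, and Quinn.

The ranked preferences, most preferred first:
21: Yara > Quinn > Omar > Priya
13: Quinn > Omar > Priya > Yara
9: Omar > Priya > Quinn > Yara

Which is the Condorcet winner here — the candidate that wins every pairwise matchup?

Quinn vs Omar: 34–9
Quinn vs Yara: 22–21
Quinn vs Priya: 34–9
Quinn beats every other candidate.

Quinn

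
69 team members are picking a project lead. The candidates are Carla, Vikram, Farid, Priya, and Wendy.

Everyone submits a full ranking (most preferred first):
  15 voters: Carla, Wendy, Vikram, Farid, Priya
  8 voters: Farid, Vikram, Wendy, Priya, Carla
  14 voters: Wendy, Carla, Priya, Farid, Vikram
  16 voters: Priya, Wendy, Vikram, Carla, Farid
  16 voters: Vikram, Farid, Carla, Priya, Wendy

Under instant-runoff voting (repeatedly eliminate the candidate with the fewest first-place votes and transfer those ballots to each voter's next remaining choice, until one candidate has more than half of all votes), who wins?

Round 1: Carla 15, Vikram 16, Farid 8, Priya 16, Wendy 14. Farid eliminated.
Round 2: Carla 15, Vikram 24, Priya 16, Wendy 14. Wendy eliminated.
Round 3: Carla 29, Vikram 24, Priya 16. Priya eliminated.
Round 4: Carla 29, Vikram 40. Vikram has a majority (≥35).

Vikram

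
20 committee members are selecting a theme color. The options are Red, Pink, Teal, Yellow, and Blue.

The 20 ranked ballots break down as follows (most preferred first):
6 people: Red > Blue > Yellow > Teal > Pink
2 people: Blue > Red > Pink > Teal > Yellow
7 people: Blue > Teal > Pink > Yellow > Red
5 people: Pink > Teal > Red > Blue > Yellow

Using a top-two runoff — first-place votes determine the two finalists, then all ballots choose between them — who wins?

Red

Round 1 first-place votes: Red 6, Pink 5, Teal 0, Yellow 0, Blue 9. Blue and Red advance.
Runoff: Blue is ranked above Red on 9 ballots, Red above Blue on 11.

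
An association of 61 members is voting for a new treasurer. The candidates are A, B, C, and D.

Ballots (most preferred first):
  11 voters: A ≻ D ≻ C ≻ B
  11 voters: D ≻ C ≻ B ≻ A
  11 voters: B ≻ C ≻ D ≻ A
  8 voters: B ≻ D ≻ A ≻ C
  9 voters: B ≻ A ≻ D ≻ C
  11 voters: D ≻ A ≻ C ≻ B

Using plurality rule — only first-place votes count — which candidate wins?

B

First-place votes: A 11, B 28, C 0, D 22.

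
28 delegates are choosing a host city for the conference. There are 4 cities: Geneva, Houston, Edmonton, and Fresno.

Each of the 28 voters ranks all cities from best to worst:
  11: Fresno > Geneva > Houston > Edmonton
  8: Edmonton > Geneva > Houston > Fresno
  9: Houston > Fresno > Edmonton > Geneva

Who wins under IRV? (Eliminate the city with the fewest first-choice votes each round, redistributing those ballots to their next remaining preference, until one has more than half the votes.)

Round 1: Geneva 0, Houston 9, Edmonton 8, Fresno 11. Geneva eliminated.
Round 2: Houston 9, Edmonton 8, Fresno 11. Edmonton eliminated.
Round 3: Houston 17, Fresno 11. Houston has a majority (≥15).

Houston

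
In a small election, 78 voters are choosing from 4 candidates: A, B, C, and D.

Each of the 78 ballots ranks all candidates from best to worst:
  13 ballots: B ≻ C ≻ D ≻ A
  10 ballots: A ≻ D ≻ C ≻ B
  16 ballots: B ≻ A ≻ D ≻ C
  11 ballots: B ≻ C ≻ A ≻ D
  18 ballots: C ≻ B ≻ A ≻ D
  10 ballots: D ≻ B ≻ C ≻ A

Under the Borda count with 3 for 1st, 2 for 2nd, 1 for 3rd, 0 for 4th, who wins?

B

A: 13×0 + 10×3 + 16×2 + 11×1 + 18×1 + 10×0 = 91
B: 13×3 + 10×0 + 16×3 + 11×3 + 18×2 + 10×2 = 176
C: 13×2 + 10×1 + 16×0 + 11×2 + 18×3 + 10×1 = 122
D: 13×1 + 10×2 + 16×1 + 11×0 + 18×0 + 10×3 = 79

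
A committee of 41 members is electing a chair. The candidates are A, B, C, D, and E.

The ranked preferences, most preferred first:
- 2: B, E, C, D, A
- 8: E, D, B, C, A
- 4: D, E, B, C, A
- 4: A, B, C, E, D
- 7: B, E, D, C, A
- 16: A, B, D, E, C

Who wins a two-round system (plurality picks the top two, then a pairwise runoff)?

Round 1 first-place votes: A 20, B 9, C 0, D 4, E 8. A and B advance.
Runoff: A is ranked above B on 20 ballots, B above A on 21.

B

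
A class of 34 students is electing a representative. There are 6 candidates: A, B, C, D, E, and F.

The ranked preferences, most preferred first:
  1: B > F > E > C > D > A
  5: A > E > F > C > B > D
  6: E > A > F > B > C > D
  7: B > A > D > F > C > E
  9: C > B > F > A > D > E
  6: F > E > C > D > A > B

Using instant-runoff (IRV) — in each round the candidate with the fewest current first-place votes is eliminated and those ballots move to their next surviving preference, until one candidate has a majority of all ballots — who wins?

Round 1: A 5, B 8, C 9, D 0, E 6, F 6. D eliminated.
Round 2: A 5, B 8, C 9, E 6, F 6. A eliminated.
Round 3: B 8, C 9, E 11, F 6. F eliminated.
Round 4: B 8, C 9, E 17. B eliminated.
Round 5: C 16, E 18. E has a majority (≥18).

E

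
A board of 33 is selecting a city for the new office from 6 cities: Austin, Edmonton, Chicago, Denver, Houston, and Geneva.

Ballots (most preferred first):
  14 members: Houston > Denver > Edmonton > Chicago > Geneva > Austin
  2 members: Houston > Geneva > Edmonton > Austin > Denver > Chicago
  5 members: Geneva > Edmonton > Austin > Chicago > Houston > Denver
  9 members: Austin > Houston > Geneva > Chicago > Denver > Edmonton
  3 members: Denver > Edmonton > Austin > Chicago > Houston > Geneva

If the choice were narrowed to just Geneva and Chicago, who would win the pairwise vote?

Geneva is ranked above Chicago on 16 ballots; Chicago above Geneva on 17.

Chicago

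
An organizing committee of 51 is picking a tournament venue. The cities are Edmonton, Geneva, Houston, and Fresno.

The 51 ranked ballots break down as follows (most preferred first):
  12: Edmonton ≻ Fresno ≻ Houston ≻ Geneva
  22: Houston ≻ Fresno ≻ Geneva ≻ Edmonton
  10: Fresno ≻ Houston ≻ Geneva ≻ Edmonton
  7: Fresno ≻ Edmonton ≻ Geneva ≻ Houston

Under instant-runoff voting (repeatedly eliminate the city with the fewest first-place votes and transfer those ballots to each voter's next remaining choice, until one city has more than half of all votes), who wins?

Round 1: Edmonton 12, Geneva 0, Houston 22, Fresno 17. Geneva eliminated.
Round 2: Edmonton 12, Houston 22, Fresno 17. Edmonton eliminated.
Round 3: Houston 22, Fresno 29. Fresno has a majority (≥26).

Fresno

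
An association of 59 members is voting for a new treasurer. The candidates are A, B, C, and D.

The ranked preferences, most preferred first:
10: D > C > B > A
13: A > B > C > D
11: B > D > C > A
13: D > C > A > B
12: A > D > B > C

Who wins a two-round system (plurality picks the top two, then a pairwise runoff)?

D

Round 1 first-place votes: A 25, B 11, C 0, D 23. A and D advance.
Runoff: A is ranked above D on 25 ballots, D above A on 34.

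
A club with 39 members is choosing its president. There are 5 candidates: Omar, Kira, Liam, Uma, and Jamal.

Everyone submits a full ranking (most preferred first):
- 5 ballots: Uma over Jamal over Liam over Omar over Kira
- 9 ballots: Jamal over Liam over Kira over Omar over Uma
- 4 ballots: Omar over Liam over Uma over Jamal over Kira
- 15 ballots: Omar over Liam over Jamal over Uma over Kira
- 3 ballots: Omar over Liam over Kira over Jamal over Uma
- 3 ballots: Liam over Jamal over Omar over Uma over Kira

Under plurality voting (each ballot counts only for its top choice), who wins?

First-place votes: Omar 22, Kira 0, Liam 3, Uma 5, Jamal 9.

Omar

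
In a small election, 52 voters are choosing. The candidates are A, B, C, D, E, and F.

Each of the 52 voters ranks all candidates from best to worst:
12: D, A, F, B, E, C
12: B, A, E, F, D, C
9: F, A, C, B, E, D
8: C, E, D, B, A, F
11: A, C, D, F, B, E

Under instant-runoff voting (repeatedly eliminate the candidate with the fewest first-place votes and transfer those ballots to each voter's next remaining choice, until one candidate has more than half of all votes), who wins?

Round 1: A 11, B 12, C 8, D 12, E 0, F 9. E eliminated.
Round 2: A 11, B 12, C 8, D 12, F 9. C eliminated.
Round 3: A 11, B 12, D 20, F 9. F eliminated.
Round 4: A 20, B 12, D 20. B eliminated.
Round 5: A 32, D 20. A has a majority (≥27).

A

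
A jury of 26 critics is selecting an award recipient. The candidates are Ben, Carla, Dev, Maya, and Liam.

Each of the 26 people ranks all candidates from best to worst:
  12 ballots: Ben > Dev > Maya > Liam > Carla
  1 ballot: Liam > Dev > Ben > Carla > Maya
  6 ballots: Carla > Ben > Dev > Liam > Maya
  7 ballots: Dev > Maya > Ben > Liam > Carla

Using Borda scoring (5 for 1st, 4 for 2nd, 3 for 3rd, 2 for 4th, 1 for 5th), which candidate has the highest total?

Ben

Ben: 12×5 + 1×3 + 6×4 + 7×3 = 108
Carla: 12×1 + 1×2 + 6×5 + 7×1 = 51
Dev: 12×4 + 1×4 + 6×3 + 7×5 = 105
Maya: 12×3 + 1×1 + 6×1 + 7×4 = 71
Liam: 12×2 + 1×5 + 6×2 + 7×2 = 55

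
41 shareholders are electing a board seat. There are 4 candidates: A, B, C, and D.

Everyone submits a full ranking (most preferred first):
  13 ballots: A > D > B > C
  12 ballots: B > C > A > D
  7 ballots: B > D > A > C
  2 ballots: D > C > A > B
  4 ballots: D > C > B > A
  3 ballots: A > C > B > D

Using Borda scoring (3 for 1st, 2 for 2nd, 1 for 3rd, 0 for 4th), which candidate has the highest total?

A: 13×3 + 12×1 + 7×1 + 2×1 + 4×0 + 3×3 = 69
B: 13×1 + 12×3 + 7×3 + 2×0 + 4×1 + 3×1 = 77
C: 13×0 + 12×2 + 7×0 + 2×2 + 4×2 + 3×2 = 42
D: 13×2 + 12×0 + 7×2 + 2×3 + 4×3 + 3×0 = 58

B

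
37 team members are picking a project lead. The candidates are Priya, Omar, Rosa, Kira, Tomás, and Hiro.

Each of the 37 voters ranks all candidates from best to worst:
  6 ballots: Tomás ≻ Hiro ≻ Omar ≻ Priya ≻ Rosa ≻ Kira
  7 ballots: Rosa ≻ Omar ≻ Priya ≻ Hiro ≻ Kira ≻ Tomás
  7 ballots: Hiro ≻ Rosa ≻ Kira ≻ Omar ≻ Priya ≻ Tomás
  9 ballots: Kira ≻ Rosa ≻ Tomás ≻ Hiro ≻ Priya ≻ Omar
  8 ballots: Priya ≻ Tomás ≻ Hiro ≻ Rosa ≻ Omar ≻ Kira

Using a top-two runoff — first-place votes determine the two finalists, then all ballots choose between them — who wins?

Priya

Round 1 first-place votes: Priya 8, Omar 0, Rosa 7, Kira 9, Tomás 6, Hiro 7. Kira and Priya advance.
Runoff: Kira is ranked above Priya on 16 ballots, Priya above Kira on 21.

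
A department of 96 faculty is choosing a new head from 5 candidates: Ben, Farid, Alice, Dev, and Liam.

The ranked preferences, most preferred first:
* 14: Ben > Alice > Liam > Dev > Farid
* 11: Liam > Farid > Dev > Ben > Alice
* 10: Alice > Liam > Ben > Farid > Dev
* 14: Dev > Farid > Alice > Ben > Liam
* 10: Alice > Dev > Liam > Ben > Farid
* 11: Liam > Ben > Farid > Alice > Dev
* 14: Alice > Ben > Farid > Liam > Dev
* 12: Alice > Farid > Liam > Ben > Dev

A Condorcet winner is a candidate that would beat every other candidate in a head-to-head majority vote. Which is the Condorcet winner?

Alice

Alice vs Ben: 60–36
Alice vs Farid: 60–36
Alice vs Dev: 71–25
Alice vs Liam: 74–22
Alice beats every other candidate.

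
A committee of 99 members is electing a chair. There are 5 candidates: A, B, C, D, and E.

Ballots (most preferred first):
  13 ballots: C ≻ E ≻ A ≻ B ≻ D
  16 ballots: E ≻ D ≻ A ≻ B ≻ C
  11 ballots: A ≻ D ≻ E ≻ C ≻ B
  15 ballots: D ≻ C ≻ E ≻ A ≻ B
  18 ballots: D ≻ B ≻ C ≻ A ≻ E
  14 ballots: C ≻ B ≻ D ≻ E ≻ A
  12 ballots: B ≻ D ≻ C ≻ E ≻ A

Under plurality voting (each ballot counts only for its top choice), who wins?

D

First-place votes: A 11, B 12, C 27, D 33, E 16.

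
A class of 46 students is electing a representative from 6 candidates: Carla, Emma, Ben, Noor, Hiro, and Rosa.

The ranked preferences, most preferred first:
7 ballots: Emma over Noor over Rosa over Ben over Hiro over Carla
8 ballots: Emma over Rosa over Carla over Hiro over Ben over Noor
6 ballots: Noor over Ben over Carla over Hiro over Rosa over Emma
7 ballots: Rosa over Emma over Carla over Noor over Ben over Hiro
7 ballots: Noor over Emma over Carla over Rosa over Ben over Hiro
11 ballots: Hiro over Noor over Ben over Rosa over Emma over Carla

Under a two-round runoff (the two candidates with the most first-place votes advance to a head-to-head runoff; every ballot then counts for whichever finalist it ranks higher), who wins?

Round 1 first-place votes: Carla 0, Emma 15, Ben 0, Noor 13, Hiro 11, Rosa 7. Emma and Noor advance.
Runoff: Emma is ranked above Noor on 22 ballots, Noor above Emma on 24.

Noor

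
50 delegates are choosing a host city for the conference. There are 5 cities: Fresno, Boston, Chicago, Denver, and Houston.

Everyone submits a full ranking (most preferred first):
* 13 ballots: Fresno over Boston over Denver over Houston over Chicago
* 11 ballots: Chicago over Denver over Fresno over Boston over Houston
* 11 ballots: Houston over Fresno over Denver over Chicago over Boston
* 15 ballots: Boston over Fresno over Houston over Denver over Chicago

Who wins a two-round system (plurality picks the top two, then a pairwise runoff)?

Round 1 first-place votes: Fresno 13, Boston 15, Chicago 11, Denver 0, Houston 11. Boston and Fresno advance.
Runoff: Boston is ranked above Fresno on 15 ballots, Fresno above Boston on 35.

Fresno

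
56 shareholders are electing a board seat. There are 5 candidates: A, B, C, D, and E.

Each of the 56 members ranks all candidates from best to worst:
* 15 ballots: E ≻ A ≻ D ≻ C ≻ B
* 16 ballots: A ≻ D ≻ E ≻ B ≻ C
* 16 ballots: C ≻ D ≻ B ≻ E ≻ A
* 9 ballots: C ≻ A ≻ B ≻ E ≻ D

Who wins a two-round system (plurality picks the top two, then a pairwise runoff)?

A

Round 1 first-place votes: A 16, B 0, C 25, D 0, E 15. C and A advance.
Runoff: C is ranked above A on 25 ballots, A above C on 31.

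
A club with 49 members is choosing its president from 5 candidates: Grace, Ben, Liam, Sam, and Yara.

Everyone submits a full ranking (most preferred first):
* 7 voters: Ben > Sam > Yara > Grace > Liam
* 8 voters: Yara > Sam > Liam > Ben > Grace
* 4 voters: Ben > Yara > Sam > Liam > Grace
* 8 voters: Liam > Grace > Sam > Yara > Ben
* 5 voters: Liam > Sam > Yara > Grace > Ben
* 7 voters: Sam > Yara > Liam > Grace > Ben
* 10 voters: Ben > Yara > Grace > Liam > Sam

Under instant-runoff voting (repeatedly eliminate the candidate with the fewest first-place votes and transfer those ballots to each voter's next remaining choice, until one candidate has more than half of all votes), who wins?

Yara

Round 1: Grace 0, Ben 21, Liam 13, Sam 7, Yara 8. Grace eliminated.
Round 2: Ben 21, Liam 13, Sam 7, Yara 8. Sam eliminated.
Round 3: Ben 21, Liam 13, Yara 15. Liam eliminated.
Round 4: Ben 21, Yara 28. Yara has a majority (≥25).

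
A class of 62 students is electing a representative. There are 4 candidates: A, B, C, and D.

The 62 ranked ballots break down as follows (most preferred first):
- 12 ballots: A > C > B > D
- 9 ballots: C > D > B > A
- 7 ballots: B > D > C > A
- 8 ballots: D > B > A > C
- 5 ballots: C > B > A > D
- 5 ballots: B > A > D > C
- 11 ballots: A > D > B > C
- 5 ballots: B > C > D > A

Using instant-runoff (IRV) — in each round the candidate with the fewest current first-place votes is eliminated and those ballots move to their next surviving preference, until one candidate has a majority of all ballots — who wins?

Round 1: A 23, B 17, C 14, D 8. D eliminated.
Round 2: A 23, B 25, C 14. C eliminated.
Round 3: A 23, B 39. B has a majority (≥32).

B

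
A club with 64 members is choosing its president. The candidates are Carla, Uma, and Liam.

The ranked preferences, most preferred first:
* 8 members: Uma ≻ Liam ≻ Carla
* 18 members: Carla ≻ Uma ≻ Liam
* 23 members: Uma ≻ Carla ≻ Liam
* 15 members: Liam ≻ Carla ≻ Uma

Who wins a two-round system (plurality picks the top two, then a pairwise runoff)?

Round 1 first-place votes: Carla 18, Uma 31, Liam 15. Uma and Carla advance.
Runoff: Uma is ranked above Carla on 31 ballots, Carla above Uma on 33.

Carla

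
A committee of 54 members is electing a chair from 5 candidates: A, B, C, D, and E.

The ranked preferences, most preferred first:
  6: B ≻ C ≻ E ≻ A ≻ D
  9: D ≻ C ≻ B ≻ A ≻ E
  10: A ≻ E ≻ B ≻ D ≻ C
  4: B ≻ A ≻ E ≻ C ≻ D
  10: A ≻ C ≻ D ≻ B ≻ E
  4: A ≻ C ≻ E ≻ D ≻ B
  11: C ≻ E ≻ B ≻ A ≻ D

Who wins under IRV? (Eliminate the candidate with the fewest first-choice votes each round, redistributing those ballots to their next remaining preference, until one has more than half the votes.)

Round 1: A 24, B 10, C 11, D 9, E 0. E eliminated.
Round 2: A 24, B 10, C 11, D 9. D eliminated.
Round 3: A 24, B 10, C 20. B eliminated.
Round 4: A 28, C 26. A has a majority (≥28).

A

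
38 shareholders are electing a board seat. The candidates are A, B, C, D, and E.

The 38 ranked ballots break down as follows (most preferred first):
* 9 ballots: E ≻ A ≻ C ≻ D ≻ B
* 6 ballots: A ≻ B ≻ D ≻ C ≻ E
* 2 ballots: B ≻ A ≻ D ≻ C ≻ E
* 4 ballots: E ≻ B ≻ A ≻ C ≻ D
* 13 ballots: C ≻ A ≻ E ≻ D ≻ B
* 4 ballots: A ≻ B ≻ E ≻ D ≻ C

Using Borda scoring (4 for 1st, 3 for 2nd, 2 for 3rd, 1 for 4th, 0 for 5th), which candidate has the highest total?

A: 9×3 + 6×4 + 2×3 + 4×2 + 13×3 + 4×4 = 120
B: 9×0 + 6×3 + 2×4 + 4×3 + 13×0 + 4×3 = 50
C: 9×2 + 6×1 + 2×1 + 4×1 + 13×4 + 4×0 = 82
D: 9×1 + 6×2 + 2×2 + 4×0 + 13×1 + 4×1 = 42
E: 9×4 + 6×0 + 2×0 + 4×4 + 13×2 + 4×2 = 86

A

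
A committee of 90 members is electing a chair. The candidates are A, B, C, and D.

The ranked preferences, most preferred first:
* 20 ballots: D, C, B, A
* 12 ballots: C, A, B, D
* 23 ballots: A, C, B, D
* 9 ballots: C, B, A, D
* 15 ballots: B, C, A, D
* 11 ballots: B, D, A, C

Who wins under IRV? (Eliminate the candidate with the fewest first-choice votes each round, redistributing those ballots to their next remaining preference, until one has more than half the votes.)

Round 1: A 23, B 26, C 21, D 20. D eliminated.
Round 2: A 23, B 26, C 41. A eliminated.
Round 3: B 26, C 64. C has a majority (≥46).

C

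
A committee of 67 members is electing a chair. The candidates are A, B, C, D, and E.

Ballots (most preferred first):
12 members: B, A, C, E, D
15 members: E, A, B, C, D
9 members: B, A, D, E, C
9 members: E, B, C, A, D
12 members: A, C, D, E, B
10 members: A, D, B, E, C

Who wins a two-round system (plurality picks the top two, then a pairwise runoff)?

Round 1 first-place votes: A 22, B 21, C 0, D 0, E 24. E and A advance.
Runoff: E is ranked above A on 24 ballots, A above E on 43.

A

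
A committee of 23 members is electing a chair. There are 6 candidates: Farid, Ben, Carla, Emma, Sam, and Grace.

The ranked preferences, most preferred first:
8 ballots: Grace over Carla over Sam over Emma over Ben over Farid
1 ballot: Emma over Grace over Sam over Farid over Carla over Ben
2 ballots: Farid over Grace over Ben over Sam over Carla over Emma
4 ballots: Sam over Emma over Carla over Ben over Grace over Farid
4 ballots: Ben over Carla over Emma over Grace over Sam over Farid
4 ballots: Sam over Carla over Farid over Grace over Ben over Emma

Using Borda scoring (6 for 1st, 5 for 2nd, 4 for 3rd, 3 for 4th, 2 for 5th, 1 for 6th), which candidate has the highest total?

Farid: 8×1 + 1×3 + 2×6 + 4×1 + 4×1 + 4×4 = 47
Ben: 8×2 + 1×1 + 2×4 + 4×3 + 4×6 + 4×2 = 69
Carla: 8×5 + 1×2 + 2×2 + 4×4 + 4×5 + 4×5 = 102
Emma: 8×3 + 1×6 + 2×1 + 4×5 + 4×4 + 4×1 = 72
Sam: 8×4 + 1×4 + 2×3 + 4×6 + 4×2 + 4×6 = 98
Grace: 8×6 + 1×5 + 2×5 + 4×2 + 4×3 + 4×3 = 95

Carla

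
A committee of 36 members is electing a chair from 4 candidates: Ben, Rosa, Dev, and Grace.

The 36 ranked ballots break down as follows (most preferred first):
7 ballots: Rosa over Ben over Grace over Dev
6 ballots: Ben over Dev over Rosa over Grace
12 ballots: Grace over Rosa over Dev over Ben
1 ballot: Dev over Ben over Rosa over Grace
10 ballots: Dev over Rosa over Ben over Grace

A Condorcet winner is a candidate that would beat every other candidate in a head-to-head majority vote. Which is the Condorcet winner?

Rosa

Rosa vs Ben: 29–7
Rosa vs Dev: 19–17
Rosa vs Grace: 24–12
Rosa beats every other candidate.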